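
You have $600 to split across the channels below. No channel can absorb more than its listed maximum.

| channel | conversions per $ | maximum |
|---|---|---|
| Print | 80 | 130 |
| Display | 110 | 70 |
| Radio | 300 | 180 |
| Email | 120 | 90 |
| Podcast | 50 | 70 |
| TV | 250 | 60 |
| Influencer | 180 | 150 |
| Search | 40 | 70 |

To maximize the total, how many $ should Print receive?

Rank by conversions per $: Radio 300 > TV 250 > Influencer 180 > Email 120 > Display 110 > Print 80 > Podcast 50 > Search 40.
Give Radio 180 to hit its cap of 180 — 420 left.
TV takes 60 to reach its cap of 60 — 360 left.
Influencer takes 150 to reach its cap of 150 — 210 left.
Email: +90 to 90 (cap) — 120 left.
Display takes 70 to reach its cap of 70 — 50 left.
Only 50 left; Print takes them to reach 50.

50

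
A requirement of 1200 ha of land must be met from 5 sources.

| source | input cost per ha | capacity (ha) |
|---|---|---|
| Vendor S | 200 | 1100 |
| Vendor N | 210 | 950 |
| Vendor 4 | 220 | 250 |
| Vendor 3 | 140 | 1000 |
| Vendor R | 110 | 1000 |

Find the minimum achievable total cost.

Use sources in increasing cost order.
Take 1000 from Vendor R at 110 ; need 200 more.
Vendor 3 (140): take the remaining 200 ; done.
Vendor S, Vendor N, Vendor 4: unused.
Cost = 1000×110 + 200×140 = 138000.

138000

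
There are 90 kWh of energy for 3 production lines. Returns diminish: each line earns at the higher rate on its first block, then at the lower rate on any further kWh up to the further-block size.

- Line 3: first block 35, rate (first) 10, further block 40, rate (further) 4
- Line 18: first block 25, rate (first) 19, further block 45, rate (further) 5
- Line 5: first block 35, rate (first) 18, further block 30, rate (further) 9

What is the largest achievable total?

Order all 6 blocks by rate: Line 18/tier1 19 > Line 5/tier1 18 > Line 3/tier1 10 > Line 5/tier2 9 > Line 18/tier2 5 > Line 3/tier2 4.
Line 18/tier1 (19): +25 → 65 left.
Line 5 tier1 at 18: fill all 35 → 30 left.
Line 3/tier1: +30 of 35 at 10; pool empty.
Total = 19×25 + 18×35 + 10×30 = 1405.

1405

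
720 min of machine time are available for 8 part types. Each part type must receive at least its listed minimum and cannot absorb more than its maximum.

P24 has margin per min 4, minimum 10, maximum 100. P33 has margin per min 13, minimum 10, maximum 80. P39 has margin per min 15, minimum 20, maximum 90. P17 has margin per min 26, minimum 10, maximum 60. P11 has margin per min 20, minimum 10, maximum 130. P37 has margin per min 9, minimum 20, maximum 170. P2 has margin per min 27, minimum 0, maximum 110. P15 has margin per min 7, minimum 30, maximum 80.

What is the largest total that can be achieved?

Meeting every minimum uses 10+10+20+10+10+20+0+30 = 110 min, leaving 610.
Order the part types by margin per min: P2 27 > P17 26 > P11 20 > P39 15 > P33 13 > P37 9 > P15 7 > P24 4.
Give P2 110 more to hit its cap of 110 → 500 left.
P17: +50 to 60 (cap) → 450 left.
P11: +120 to 130 (cap) → 330 left.
Give P39 70 more to hit its cap of 90 → 260 left.
P33 takes 70 more to reach its cap of 80 → 190 left.
P37 takes 150 more to reach its cap of 170 → 40 left.
Only 40 left; P15 takes them to reach 70.
Total = 4×10 + 13×80 + 15×90 + 26×60 + 20×130 + 9×170 + 27×110 + 7×70 = 11580.

11580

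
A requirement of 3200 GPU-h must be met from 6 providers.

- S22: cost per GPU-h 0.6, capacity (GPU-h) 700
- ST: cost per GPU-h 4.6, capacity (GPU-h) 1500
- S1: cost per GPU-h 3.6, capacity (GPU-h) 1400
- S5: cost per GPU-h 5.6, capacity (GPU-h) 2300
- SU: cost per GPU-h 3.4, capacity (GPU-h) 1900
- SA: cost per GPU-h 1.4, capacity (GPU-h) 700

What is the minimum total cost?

Fill from the cheapest provider first.
S22 at 0.6: take all 700 GPU-h ; 2500 still needed.
SA at 1.4: take all 700 GPU-h ; 1800 still needed.
SU (3.4): take the remaining 1800 ; done.
S1, ST, S5: unused.
Cost = 700×0.6 + 700×1.4 + 1800×3.4 = 7520.

7520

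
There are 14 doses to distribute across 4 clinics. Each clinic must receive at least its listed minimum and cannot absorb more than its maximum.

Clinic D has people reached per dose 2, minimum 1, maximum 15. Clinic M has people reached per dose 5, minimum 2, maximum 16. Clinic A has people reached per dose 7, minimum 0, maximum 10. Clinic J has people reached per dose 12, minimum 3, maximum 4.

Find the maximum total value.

Meeting every minimum uses 1+2+0+3 = 6 doses, leaving 8.
Rank by people reached per dose: Clinic J 12 > Clinic A 7 > Clinic M 5 > Clinic D 2.
Give Clinic J 1 more to hit its cap of 4 → 7 left.
Clinic A has room for 10 more but only 7 remain, so it gets 7.
Total = 2×1 + 5×2 + 7×7 + 12×4 = 109.

109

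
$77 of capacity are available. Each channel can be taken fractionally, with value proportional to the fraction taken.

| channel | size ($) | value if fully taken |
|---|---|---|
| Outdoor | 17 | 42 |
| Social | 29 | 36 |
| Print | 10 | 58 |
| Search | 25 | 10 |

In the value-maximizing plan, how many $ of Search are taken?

Rank by value-to-size ratio: Print 58/10≈5.8, Outdoor 42/17≈2.47, Social 36/29≈1.24, Search 10/25≈0.4.
Take all of Print (10 $, value 58) → 67 $ left.
All 17 $ of Outdoor fit (value 42) → 50 remain.
Social: take in full, 29 $ for value 36 → 21 left.
Fill the last 21 $ with part of Search: 21/25 of it earns 8.4.

21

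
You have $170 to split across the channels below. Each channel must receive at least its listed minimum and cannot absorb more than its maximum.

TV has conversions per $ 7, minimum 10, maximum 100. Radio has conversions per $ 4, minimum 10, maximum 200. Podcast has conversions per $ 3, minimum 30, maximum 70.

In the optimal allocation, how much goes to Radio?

40

Meeting every minimum uses 10+10+30 = 50 $, leaving 120.
Rank by conversions per $: TV 7 > Radio 4 > Podcast 3.
Give TV 90 more to hit its cap of 100 → 30 left.
Only 30 left; Radio takes them to reach 40.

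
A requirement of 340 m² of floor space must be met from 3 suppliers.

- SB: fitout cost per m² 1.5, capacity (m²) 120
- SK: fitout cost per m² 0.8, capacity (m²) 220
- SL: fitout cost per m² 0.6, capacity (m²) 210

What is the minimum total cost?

Use suppliers in increasing cost order.
SL at 0.6: take all 210 m² → 130 still needed.
SK at 0.8: take 130 of its 220 → requirement met.
SB: unused.
Cost = 210×0.6 + 130×0.8 = 230.

230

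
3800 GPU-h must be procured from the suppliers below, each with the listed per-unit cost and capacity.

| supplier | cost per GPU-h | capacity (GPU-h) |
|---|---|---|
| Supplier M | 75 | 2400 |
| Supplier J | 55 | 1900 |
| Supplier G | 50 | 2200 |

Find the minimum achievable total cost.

Cheapest first:
Supplier G at 50: take all 2200 GPU-h — 1600 still needed.
Supplier J at 55: take 1600 of its 1900 — requirement met.
Supplier M: unused.
Cost = 2200×50 + 1600×55 = 198000.

198000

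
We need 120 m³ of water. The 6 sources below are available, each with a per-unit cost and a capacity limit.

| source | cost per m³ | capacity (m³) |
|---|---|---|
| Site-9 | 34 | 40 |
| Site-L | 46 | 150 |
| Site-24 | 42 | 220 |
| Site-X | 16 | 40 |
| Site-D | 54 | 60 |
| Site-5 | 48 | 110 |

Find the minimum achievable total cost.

Fill from the cheapest source first.
Site-X (16): use full 40 ; 80 m³ to go.
Site-9 (34): use full 40 ; 40 m³ to go.
Take 40 from Site-24 at 42 to finish.
Site-L, Site-5, Site-D: unused.
Cost = 40×16 + 40×34 + 40×42 = 3680.

3680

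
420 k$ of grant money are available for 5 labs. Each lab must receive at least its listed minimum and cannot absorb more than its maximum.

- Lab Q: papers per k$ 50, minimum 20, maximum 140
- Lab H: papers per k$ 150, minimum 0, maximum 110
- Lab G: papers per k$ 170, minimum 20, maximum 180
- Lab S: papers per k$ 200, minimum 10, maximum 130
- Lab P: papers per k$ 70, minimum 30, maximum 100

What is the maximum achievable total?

Meeting every minimum uses 20+0+20+10+30 = 80 k$, leaving 340.
Order the labs by papers per k$: Lab S 200 > Lab G 170 > Lab H 150 > Lab P 70 > Lab Q 50.
Lab S takes 120 more to reach its cap of 130 → 220 left.
Give Lab G 160 more to hit its cap of 180 → 60 left.
Only 60 left; Lab H takes them to reach 60.
Total = 50×20 + 150×60 + 170×180 + 200×130 + 70×30 = 68700.

68700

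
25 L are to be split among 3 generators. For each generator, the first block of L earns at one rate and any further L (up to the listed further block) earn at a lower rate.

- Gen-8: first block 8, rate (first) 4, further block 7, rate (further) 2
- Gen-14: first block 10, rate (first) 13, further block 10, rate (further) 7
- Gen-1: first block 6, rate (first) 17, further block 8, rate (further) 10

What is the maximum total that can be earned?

Treat each block as its own option and order by rate: Gen-1/T1 17 > Gen-14/T1 13 > Gen-1/T2 10 > Gen-14/T2 7 > Gen-8/T1 4 > Gen-8/T2 2.
Gen-1 T1 at 17: fill all 6 — 19 left.
Gen-14/T1 (13): +10 — 9 left.
Gen-1/T2 (10): +8 — 1 left.
1 remain; put them into Gen-14 T2 at 7.
Total = 17×6 + 13×10 + 10×8 + 7×1 = 319.

319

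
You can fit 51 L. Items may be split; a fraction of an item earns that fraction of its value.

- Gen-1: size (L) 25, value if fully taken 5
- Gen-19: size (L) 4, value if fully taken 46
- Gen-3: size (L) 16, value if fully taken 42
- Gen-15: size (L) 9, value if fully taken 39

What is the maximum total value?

131.4

Rank by value-to-size ratio: Gen-19 46/4≈11.5, Gen-15 39/9≈4.33, Gen-3 42/16≈2.62, Gen-1 5/25≈0.2.
Take all of Gen-19 (4 L, value 46) — 47 L left.
All 9 L of Gen-15 fit (value 39) — 38 remain.
All 16 L of Gen-3 fit (value 42) — 22 remain.
Fill the last 22 L with part of Gen-1: 22/25 of it earns 4.4.
Total value = 131.4.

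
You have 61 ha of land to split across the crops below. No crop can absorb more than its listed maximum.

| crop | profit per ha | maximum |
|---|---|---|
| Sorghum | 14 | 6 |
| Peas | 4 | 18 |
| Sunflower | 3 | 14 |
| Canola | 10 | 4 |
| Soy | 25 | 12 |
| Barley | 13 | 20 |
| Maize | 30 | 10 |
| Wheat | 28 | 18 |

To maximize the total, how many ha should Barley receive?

15

Highest profit per ha first: Maize 30 > Wheat 28 > Soy 25 > Sorghum 14 > Barley 13 > Canola 10 > Peas 4 > Sunflower 3.
Maize takes 10 to reach its cap of 10 → 51 left.
Wheat takes 18 to reach its cap of 18 → 33 left.
Soy takes 12 to reach its cap of 12 → 21 left.
Sorghum: +6 to 6 (cap) → 15 left.
Only 15 left; Barley takes them to reach 15.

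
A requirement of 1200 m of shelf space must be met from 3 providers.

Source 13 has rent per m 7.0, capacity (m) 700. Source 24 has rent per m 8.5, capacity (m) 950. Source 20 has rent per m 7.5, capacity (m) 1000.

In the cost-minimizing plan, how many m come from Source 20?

500

Cheapest first:
Take 700 from Source 13 at 7.0 ; need 500 more.
Take 500 from Source 20 at 7.5 to finish.
Source 24: unused.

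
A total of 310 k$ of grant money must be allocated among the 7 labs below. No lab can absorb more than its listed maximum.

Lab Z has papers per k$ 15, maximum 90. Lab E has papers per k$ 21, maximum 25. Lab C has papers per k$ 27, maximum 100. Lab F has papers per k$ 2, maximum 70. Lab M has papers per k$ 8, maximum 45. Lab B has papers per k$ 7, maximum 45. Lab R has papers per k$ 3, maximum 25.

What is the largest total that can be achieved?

Highest papers per k$ first: Lab C 27 > Lab E 21 > Lab Z 15 > Lab M 8 > Lab B 7 > Lab R 3 > Lab F 2.
Lab C: +100 to 100 (cap) ; 210 left.
Give Lab E 25 to hit its cap of 25 ; 185 left.
Lab Z takes 90 to reach its cap of 90 ; 95 left.
Lab M takes 45 to reach its cap of 45 ; 50 left.
Lab B: +45 to 45 (cap) ; 5 left.
Lab R: +5 (room for 25) → 5. Pool exhausted.
Total = 15×90 + 21×25 + 27×100 + 8×45 + 7×45 + 3×5 = 5265.

5265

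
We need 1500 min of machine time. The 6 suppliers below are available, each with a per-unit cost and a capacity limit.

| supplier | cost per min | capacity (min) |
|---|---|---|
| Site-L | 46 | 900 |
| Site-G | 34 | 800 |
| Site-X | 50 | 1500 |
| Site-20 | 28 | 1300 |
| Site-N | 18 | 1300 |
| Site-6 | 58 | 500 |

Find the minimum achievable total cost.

Use suppliers in increasing cost order.
Take 1300 from Site-N at 18 — need 200 more.
Site-20 (28): take the remaining 200 — done.
Site-G, Site-L, Site-X, Site-6: unused.
Cost = 1300×18 + 200×28 = 29000.

29000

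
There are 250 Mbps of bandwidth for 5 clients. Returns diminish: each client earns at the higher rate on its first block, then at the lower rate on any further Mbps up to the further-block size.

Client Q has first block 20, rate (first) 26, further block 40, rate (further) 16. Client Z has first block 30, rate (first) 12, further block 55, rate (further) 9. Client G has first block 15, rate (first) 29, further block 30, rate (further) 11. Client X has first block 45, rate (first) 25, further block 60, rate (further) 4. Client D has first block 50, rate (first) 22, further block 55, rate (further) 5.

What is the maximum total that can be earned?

4690

Rank every tier by rate: Client G/first 29 > Client Q/first 26 > Client X/first 25 > Client D/first 22 > Client Q/second 16 > Client Z/first 12 > Client G/second 11 > Client Z/second 9 > Client D/second 5 > Client X/second 4.
Client G/first (29): +15 — 235 left.
Client Q first at 26: fill all 20 — 215 left.
Client X/first (25): +45 — 170 left.
Client D/first (22): +50 — 120 left.
Client Q/second (16): +40 — 80 left.
Fill Client Z first block (30 at 12) — 50 left.
Fill Client G second block (30 at 11) — 20 left.
Client Z second at 9: only 20 left, fill 20.
Total = 29×15 + 26×20 + 25×45 + 22×50 + 16×40 + 12×30 + 11×30 + 9×20 = 4690.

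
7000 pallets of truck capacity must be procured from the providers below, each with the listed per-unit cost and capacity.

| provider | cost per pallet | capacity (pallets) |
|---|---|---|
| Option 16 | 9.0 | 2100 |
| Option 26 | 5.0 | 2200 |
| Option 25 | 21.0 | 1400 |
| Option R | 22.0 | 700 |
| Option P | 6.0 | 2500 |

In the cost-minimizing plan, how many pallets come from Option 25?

Use providers in increasing cost order.
Option 26 at 5.0: take all 2200 pallets → 4800 still needed.
Option P (6.0): use full 2500 → 2300 pallets to go.
Option 16 at 9.0: take all 2100 pallets → 200 still needed.
Option 25 at 21.0: take 200 of its 1400 → requirement met.
Option R: unused.

200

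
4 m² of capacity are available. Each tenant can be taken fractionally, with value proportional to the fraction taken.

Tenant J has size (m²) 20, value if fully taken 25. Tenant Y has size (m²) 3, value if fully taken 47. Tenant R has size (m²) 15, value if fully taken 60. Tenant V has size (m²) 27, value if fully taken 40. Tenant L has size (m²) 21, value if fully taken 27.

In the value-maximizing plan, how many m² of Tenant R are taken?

1

Best value per unit of size first: Tenant Y 47/3≈15.7, Tenant R 60/15≈4, Tenant V 40/27≈1.48, Tenant L 27/21≈1.29, Tenant J 25/20≈1.25.
Take all of Tenant Y (3 m², value 47) → 1 m² left.
Fill the last 1 m² with part of Tenant R: 1/15 of it earns 4.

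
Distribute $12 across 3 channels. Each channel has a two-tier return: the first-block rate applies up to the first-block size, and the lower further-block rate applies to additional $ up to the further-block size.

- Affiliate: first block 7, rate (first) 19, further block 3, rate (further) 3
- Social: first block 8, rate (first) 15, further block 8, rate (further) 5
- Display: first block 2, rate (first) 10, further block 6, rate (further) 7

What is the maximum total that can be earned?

Rank every tier by rate: Affiliate/first 19 > Social/first 15 > Display/first 10 > Display/second 7 > Social/second 5 > Affiliate/second 3.
Affiliate first at 19: fill all 7 — 5 left.
5 remain; put them into Social first at 15.
Total = 19×7 + 15×5 = 208.

208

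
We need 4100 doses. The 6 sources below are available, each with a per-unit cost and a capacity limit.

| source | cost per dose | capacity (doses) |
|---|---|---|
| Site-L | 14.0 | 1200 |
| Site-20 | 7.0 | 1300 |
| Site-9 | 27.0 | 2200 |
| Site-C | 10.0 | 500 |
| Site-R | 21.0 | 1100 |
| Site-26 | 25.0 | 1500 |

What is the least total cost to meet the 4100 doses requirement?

Fill from the cheapest source first.
Take 1300 from Site-20 at 7.0 — need 2800 more.
Site-C at 10.0: take all 500 doses — 2300 still needed.
Take 1200 from Site-L at 14.0 — need 1100 more.
Site-R (21.0): use full 1100 — 0 doses to go.
Site-26, Site-9: unused.
Cost = 1300×7.0 + 500×10.0 + 1200×14.0 + 1100×21.0 = 54000.

54000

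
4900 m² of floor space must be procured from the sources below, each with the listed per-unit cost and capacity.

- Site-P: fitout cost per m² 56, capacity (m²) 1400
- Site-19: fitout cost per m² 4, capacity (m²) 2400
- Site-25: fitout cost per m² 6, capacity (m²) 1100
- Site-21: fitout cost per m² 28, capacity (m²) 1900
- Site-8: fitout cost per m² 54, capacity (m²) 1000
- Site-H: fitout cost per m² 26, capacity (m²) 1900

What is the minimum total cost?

52600

Use sources in increasing cost order.
Site-19 (4): use full 2400 ; 2500 m² to go.
Site-25 at 6: take all 1100 m² ; 1400 still needed.
Site-H at 26: take 1400 of its 1900 ; requirement met.
Site-21, Site-8, Site-P: unused.
Cost = 2400×4 + 1100×6 + 1400×26 = 52600.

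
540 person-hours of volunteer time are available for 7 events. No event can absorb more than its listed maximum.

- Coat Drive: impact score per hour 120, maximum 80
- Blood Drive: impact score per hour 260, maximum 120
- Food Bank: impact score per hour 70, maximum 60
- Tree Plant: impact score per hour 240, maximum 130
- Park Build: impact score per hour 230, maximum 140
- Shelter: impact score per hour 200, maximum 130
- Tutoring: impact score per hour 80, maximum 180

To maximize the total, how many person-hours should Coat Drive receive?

Highest impact score per hour first: Blood Drive 260 > Tree Plant 240 > Park Build 230 > Shelter 200 > Coat Drive 120 > Tutoring 80 > Food Bank 70.
Blood Drive takes 120 to reach its cap of 120 → 420 left.
Tree Plant takes 130 to reach its cap of 130 → 290 left.
Park Build: +140 to 140 (cap) → 150 left.
Shelter takes 130 to reach its cap of 130 → 20 left.
Coat Drive: +20 (room for 80) → 20. Pool exhausted.

20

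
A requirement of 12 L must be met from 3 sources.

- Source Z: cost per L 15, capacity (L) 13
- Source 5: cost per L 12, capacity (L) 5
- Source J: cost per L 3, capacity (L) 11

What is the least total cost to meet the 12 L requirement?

45

Fill from the cheapest source first.
Take 11 from Source J at 3 ; need 1 more.
Take 1 from Source 5 at 12 to finish.
Source Z: unused.
Cost = 11×3 + 1×12 = 45.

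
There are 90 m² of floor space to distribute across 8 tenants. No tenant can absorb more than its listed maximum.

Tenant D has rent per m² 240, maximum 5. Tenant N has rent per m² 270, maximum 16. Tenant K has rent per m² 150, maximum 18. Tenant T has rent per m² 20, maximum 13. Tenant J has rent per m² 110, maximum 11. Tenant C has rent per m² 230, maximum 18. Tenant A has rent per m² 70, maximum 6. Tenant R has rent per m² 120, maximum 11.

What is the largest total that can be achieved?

15410

Rank by rent per m²: Tenant N 270 > Tenant D 240 > Tenant C 230 > Tenant K 150 > Tenant R 120 > Tenant J 110 > Tenant A 70 > Tenant T 20.
Tenant N takes 16 to reach its cap of 16 — 74 left.
Give Tenant D 5 to hit its cap of 5 — 69 left.
Give Tenant C 18 to hit its cap of 18 — 51 left.
Give Tenant K 18 to hit its cap of 18 — 33 left.
Give Tenant R 11 to hit its cap of 11 — 22 left.
Tenant J takes 11 to reach its cap of 11 — 11 left.
Tenant A takes 6 to reach its cap of 6 — 5 left.
Tenant T: +5 (room for 13) → 5. Pool exhausted.
Total = 240×5 + 270×16 + 150×18 + 20×5 + 110×11 + 230×18 + 70×6 + 120×11 = 15410.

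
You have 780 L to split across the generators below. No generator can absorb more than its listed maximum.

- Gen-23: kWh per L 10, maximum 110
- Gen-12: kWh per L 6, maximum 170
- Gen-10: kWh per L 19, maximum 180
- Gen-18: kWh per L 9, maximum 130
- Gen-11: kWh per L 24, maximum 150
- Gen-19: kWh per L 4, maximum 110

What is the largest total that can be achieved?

10470

Order the generators by kWh per L: Gen-11 24 > Gen-10 19 > Gen-23 10 > Gen-18 9 > Gen-12 6 > Gen-19 4.
Give Gen-11 150 to hit its cap of 150 ; 630 left.
Give Gen-10 180 to hit its cap of 180 ; 450 left.
Gen-23 takes 110 to reach its cap of 110 ; 340 left.
Gen-18 takes 130 to reach its cap of 130 ; 210 left.
Gen-12: +170 to 170 (cap) ; 40 left.
Gen-19: +40 (room for 110) → 40. Pool exhausted.
Total = 10×110 + 6×170 + 19×180 + 9×130 + 24×150 + 4×40 = 10470.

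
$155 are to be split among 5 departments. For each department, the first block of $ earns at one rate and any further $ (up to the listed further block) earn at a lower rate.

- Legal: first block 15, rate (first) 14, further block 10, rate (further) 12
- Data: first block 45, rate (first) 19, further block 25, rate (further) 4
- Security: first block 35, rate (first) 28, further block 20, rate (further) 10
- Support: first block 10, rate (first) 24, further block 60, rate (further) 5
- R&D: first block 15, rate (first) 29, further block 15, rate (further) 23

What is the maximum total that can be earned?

3285

Treat each block as its own option and order by rate: R&D/T1 29 > Security/T1 28 > Support/T1 24 > R&D/T2 23 > Data/T1 19 > Legal/T1 14 > Legal/T2 12 > Security/T2 10 > Support/T2 5 > Data/T2 4.
R&D T1 at 29: fill all 15 ; 140 left.
Security T1 at 28: fill all 35 ; 105 left.
Support T1 at 24: fill all 10 ; 95 left.
Fill R&D T2 block (15 at 23) ; 80 left.
Fill Data T1 block (45 at 19) ; 35 left.
Legal T1 at 14: fill all 15 ; 20 left.
Legal T2 at 12: fill all 10 ; 10 left.
Security T2 at 10: only 10 left, fill 10.
Total = 29×15 + 28×35 + 24×10 + 23×15 + 19×45 + 14×15 + 12×10 + 10×10 = 3285.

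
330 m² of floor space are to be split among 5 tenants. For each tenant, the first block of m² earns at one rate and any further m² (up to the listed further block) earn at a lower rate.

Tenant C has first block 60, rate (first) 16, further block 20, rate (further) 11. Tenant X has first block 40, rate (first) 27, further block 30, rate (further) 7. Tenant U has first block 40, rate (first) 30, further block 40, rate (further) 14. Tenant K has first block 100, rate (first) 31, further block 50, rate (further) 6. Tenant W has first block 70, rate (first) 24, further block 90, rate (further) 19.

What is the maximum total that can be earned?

8580

Rank every tier by rate: Tenant K/first 31 > Tenant U/first 30 > Tenant X/first 27 > Tenant W/first 24 > Tenant W/second 19 > Tenant C/first 16 > Tenant U/second 14 > Tenant C/second 11 > Tenant X/second 7 > Tenant K/second 6.
Tenant K first at 31: fill all 100 ; 230 left.
Tenant U first at 30: fill all 40 ; 190 left.
Tenant X first at 27: fill all 40 ; 150 left.
Tenant W/first (24): +70 ; 80 left.
Tenant W second at 19: only 80 left, fill 80.
Total = 31×100 + 30×40 + 27×40 + 24×70 + 19×80 = 8580.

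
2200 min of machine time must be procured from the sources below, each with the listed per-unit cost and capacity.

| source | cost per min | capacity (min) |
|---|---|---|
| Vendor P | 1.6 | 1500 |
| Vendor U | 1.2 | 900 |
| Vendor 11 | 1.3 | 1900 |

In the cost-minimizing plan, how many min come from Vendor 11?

Cheapest first:
Vendor U at 1.2: take all 900 min — 1300 still needed.
Vendor 11 (1.3): take the remaining 1300 — done.
Vendor P: unused.

1300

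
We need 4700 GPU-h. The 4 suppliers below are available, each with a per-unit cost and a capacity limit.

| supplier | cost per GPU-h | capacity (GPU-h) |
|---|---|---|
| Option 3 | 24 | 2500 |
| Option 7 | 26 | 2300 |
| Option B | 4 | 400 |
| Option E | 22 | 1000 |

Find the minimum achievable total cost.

Use suppliers in increasing cost order.
Option B at 4: take all 400 GPU-h → 4300 still needed.
Option E (22): use full 1000 → 3300 GPU-h to go.
Option 3 at 24: take all 2500 GPU-h → 800 still needed.
Take 800 from Option 7 at 26 to finish.
Cost = 400×4 + 1000×22 + 2500×24 + 800×26 = 104400.

104400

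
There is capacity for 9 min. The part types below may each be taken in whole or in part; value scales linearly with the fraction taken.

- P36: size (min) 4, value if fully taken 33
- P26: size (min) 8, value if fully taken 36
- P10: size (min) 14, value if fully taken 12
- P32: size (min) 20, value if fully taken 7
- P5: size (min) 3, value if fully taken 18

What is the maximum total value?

60

Sort by value density: P36 33/4≈8.25, P5 18/3≈6, P26 36/8≈4.5, P10 12/14≈0.857, P32 7/20≈0.35.
Take all of P36 (4 min, value 33) → 5 min left.
P5: take in full, 3 min for value 18 → 2 left.
2 min left: a 2/8 share of P26 gives 36×2/8 = 9.
Total value = 60.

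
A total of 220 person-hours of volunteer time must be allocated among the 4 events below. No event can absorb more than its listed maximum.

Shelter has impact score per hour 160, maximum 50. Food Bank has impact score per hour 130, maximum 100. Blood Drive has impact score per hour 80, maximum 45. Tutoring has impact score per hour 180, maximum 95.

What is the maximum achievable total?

Rank by impact score per hour: Tutoring 180 > Shelter 160 > Food Bank 130 > Blood Drive 80.
Give Tutoring 95 to hit its cap of 95 ; 125 left.
Give Shelter 50 to hit its cap of 50 ; 75 left.
Only 75 left; Food Bank takes them to reach 75.
Total = 160×50 + 130×75 + 180×95 = 34850.

34850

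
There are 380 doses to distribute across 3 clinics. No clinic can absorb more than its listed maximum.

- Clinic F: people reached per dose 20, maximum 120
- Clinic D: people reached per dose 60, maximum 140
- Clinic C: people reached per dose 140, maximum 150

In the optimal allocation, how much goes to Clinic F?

Order the clinics by people reached per dose: Clinic C 140 > Clinic D 60 > Clinic F 20.
Clinic C: +150 to 150 (cap) → 230 left.
Clinic D takes 140 to reach its cap of 140 → 90 left.
Clinic F: +90 (room for 120) → 90. Pool exhausted.

90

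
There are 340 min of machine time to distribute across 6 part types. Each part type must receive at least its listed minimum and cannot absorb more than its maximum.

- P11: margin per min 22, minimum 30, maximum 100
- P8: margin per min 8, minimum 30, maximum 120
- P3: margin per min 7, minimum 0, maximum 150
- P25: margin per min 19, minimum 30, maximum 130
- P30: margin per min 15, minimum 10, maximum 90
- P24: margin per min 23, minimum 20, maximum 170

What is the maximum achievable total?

7070

Meeting every minimum uses 30+30+0+30+10+20 = 120 min, leaving 220.
Highest margin per min first: P24 23 > P11 22 > P25 19 > P30 15 > P8 8 > P3 7.
Give P24 150 more to hit its cap of 170 ; 70 left.
Give P11 70 more to hit its cap of 100 ; 0 left.
Total = 22×100 + 8×30 + 19×30 + 15×10 + 23×170 = 7070.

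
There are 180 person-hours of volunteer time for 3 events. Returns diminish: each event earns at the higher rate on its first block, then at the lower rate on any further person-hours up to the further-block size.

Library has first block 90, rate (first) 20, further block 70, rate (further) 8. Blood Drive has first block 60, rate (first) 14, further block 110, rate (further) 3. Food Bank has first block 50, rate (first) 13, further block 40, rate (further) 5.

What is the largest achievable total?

Order all 6 blocks by rate: Library/T1 20 > Blood Drive/T1 14 > Food Bank/T1 13 > Library/T2 8 > Food Bank/T2 5 > Blood Drive/T2 3.
Library T1 at 20: fill all 90 ; 90 left.
Fill Blood Drive T1 block (60 at 14) ; 30 left.
30 remain; put them into Food Bank T1 at 13.
Total = 20×90 + 14×60 + 13×30 = 3030.

3030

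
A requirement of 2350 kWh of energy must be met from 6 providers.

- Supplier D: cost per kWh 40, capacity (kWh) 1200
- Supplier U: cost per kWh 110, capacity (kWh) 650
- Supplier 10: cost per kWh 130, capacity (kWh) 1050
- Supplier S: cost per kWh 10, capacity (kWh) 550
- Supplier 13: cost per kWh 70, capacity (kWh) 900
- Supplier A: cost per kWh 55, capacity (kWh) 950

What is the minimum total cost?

Fill from the cheapest provider first.
Take 550 from Supplier S at 10 ; need 1800 more.
Take 1200 from Supplier D at 40 ; need 600 more.
Take 600 from Supplier A at 55 to finish.
Supplier 13, Supplier U, Supplier 10: unused.
Cost = 550×10 + 1200×40 + 600×55 = 86500.

86500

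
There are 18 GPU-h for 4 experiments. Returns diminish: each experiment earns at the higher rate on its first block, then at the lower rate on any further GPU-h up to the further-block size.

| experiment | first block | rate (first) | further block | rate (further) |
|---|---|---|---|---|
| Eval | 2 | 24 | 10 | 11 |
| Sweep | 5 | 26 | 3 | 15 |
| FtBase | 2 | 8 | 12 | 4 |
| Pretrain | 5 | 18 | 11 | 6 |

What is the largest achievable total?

Treat each block as its own option and order by rate: Sweep/tier1 26 > Eval/tier1 24 > Pretrain/tier1 18 > Sweep/tier2 15 > Eval/tier2 11 > FtBase/tier1 8 > Pretrain/tier2 6 > FtBase/tier2 4.
Sweep tier1 at 26: fill all 5 → 13 left.
Eval tier1 at 24: fill all 2 → 11 left.
Pretrain/tier1 (18): +5 → 6 left.
Sweep/tier2 (15): +3 → 3 left.
3 remain; put them into Eval tier2 at 11.
Total = 26×5 + 24×2 + 18×5 + 15×3 + 11×3 = 346.

346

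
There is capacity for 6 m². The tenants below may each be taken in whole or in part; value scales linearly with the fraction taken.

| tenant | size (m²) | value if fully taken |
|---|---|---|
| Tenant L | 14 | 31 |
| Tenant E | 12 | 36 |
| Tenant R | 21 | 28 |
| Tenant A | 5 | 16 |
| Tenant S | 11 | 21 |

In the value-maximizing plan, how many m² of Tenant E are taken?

Best value per unit of size first: Tenant A 16/5≈3.2, Tenant E 36/12≈3, Tenant L 31/14≈2.21, Tenant S 21/11≈1.91, Tenant R 28/21≈1.33.
Tenant A: take in full, 5 m² for value 16 → 1 left.
Fill the last 1 m² with part of Tenant E: 1/12 of it earns 3.

1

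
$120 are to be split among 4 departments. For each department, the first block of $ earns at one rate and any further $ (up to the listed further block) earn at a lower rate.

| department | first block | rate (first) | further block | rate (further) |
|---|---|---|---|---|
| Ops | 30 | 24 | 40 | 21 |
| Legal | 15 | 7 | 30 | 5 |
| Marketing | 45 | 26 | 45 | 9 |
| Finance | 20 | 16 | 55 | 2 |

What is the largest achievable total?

2810

Treat each block as its own option and order by rate: Marketing/tier1 26 > Ops/tier1 24 > Ops/tier2 21 > Finance/tier1 16 > Marketing/tier2 9 > Legal/tier1 7 > Legal/tier2 5 > Finance/tier2 2.
Marketing/tier1 (26): +45 → 75 left.
Ops tier1 at 24: fill all 30 → 45 left.
Ops/tier2 (21): +40 → 5 left.
Finance/tier1: +5 of 20 at 16; pool empty.
Total = 26×45 + 24×30 + 21×40 + 16×5 = 2810.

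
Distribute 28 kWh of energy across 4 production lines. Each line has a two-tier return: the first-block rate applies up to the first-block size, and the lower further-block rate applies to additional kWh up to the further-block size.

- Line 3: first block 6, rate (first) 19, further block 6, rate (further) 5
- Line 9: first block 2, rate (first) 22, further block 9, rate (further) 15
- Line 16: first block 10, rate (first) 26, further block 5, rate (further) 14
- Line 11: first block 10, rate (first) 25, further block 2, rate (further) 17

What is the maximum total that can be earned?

Rank every tier by rate: Line 16/T1 26 > Line 11/T1 25 > Line 9/T1 22 > Line 3/T1 19 > Line 11/T2 17 > Line 9/T2 15 > Line 16/T2 14 > Line 3/T2 5.
Fill Line 16 T1 block (10 at 26) ; 18 left.
Fill Line 11 T1 block (10 at 25) ; 8 left.
Fill Line 9 T1 block (2 at 22) ; 6 left.
Line 3 T1 at 19: fill all 6 ; 0 left.
Total = 26×10 + 25×10 + 22×2 + 19×6 = 668.

668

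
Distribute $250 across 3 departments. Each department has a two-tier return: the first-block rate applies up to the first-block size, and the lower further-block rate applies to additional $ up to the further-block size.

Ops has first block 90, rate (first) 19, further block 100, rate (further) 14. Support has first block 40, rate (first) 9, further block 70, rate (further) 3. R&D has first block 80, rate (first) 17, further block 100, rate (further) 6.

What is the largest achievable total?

Order all 6 blocks by rate: Ops/tier1 19 > R&D/tier1 17 > Ops/tier2 14 > Support/tier1 9 > R&D/tier2 6 > Support/tier2 3.
Ops tier1 at 19: fill all 90 → 160 left.
Fill R&D tier1 block (80 at 17) → 80 left.
80 remain; put them into Ops tier2 at 14.
Total = 19×90 + 17×80 + 14×80 = 4190.

4190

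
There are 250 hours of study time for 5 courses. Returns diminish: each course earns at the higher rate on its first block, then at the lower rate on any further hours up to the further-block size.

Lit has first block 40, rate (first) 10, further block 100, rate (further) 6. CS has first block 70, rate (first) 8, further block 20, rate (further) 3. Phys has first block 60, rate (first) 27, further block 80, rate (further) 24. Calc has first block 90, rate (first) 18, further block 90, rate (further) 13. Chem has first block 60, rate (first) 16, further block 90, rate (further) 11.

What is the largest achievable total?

5480

Order all 10 blocks by rate: Phys/tier1 27 > Phys/tier2 24 > Calc/tier1 18 > Chem/tier1 16 > Calc/tier2 13 > Chem/tier2 11 > Lit/tier1 10 > CS/tier1 8 > Lit/tier2 6 > CS/tier2 3.
Phys tier1 at 27: fill all 60 → 190 left.
Phys tier2 at 24: fill all 80 → 110 left.
Calc tier1 at 18: fill all 90 → 20 left.
20 remain; put them into Chem tier1 at 16.
Total = 27×60 + 24×80 + 18×90 + 16×20 = 5480.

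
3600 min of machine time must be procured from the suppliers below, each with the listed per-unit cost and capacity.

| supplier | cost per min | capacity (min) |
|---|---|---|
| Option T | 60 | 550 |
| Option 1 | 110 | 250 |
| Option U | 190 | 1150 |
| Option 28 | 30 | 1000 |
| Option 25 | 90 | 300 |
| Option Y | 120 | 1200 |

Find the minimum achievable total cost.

Cheapest first:
Option 28 (30): use full 1000 — 2600 min to go.
Take 550 from Option T at 60 — need 2050 more.
Option 25 (90): use full 300 — 1750 min to go.
Option 1 (110): use full 250 — 1500 min to go.
Take 1200 from Option Y at 120 — need 300 more.
Take 300 from Option U at 190 to finish.
Cost = 1000×30 + 550×60 + 300×90 + 250×110 + 1200×120 + 300×190 = 318500.

318500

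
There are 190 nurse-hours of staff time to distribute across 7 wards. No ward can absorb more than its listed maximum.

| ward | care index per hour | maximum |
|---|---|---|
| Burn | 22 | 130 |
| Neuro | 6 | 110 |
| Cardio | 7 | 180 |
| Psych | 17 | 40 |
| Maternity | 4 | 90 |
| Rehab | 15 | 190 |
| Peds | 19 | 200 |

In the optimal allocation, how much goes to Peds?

Order the wards by care index per hour: Burn 22 > Peds 19 > Psych 17 > Rehab 15 > Cardio 7 > Neuro 6 > Maternity 4.
Burn takes 130 to reach its cap of 130 ; 60 left.
Only 60 left; Peds takes them to reach 60.

60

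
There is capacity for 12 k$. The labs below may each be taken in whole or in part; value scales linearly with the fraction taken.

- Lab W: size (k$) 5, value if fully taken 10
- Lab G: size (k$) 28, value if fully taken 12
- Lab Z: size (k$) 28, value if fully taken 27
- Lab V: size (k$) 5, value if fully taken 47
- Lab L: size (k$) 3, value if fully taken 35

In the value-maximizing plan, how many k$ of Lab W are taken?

4

Sort by value density: Lab L 35/3≈11.7, Lab V 47/5≈9.4, Lab W 10/5≈2, Lab Z 27/28≈0.964, Lab G 12/28≈0.429.
Lab L: take in full, 3 k$ for value 35 — 9 left.
All 5 k$ of Lab V fit (value 47) — 4 remain.
Only 4 k$ remain; take 4/5 of Lab W for value 10×4/5 = 8.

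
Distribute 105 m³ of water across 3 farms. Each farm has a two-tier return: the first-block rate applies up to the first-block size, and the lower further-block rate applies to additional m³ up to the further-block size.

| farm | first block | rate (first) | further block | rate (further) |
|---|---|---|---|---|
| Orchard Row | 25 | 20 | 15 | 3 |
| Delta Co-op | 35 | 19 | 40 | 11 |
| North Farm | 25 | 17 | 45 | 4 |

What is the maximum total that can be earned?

Rank every tier by rate: Orchard Row/first 20 > Delta Co-op/first 19 > North Farm/first 17 > Delta Co-op/second 11 > North Farm/second 4 > Orchard Row/second 3.
Orchard Row/first (20): +25 → 80 left.
Fill Delta Co-op first block (35 at 19) → 45 left.
North Farm first at 17: fill all 25 → 20 left.
20 remain; put them into Delta Co-op second at 11.
Total = 20×25 + 19×35 + 17×25 + 11×20 = 1810.

1810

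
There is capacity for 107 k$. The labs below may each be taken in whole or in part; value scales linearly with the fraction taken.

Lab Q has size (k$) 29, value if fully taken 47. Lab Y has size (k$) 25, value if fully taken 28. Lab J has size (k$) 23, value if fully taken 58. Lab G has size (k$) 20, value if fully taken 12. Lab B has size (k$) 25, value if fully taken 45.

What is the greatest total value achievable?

181

Rank by value-to-size ratio: Lab J 58/23≈2.52, Lab B 45/25≈1.8, Lab Q 47/29≈1.62, Lab Y 28/25≈1.12, Lab G 12/20≈0.6.
All 23 k$ of Lab J fit (value 58) — 84 remain.
Lab B: take in full, 25 k$ for value 45 — 59 left.
Lab Q: take in full, 29 k$ for value 47 — 30 left.
Lab Y: take in full, 25 k$ for value 28 — 5 left.
Only 5 k$ remain; take 5/20 of Lab G for value 12×5/20 = 3.
Total value = 181.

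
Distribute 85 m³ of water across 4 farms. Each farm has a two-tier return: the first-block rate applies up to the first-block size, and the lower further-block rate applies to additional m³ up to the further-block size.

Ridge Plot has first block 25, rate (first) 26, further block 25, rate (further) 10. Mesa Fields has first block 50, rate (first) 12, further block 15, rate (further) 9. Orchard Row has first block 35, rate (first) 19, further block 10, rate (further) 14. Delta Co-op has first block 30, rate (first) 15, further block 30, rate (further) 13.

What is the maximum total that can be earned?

Rank every tier by rate: Ridge Plot/tier1 26 > Orchard Row/tier1 19 > Delta Co-op/tier1 15 > Orchard Row/tier2 14 > Delta Co-op/tier2 13 > Mesa Fields/tier1 12 > Ridge Plot/tier2 10 > Mesa Fields/tier2 9.
Ridge Plot/tier1 (26): +25 — 60 left.
Orchard Row/tier1 (19): +35 — 25 left.
25 remain; put them into Delta Co-op tier1 at 15.
Total = 26×25 + 19×35 + 15×25 = 1690.

1690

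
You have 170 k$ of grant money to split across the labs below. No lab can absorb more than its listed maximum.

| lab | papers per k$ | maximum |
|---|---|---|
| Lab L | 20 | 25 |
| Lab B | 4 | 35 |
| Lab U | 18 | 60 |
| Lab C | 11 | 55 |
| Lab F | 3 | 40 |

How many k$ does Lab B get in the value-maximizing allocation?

30

Highest papers per k$ first: Lab L 20 > Lab U 18 > Lab C 11 > Lab B 4 > Lab F 3.
Lab L: +25 to 25 (cap) — 145 left.
Lab U takes 60 to reach its cap of 60 — 85 left.
Lab C: +55 to 55 (cap) — 30 left.
Lab B has room for 35 but only 30 remain, so it gets 30.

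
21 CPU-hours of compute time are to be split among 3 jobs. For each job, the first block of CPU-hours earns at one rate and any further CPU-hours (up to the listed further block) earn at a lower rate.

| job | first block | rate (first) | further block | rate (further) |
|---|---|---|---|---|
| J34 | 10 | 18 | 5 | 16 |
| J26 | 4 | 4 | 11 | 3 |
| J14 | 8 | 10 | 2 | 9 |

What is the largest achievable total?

320

Order all 6 blocks by rate: J34/first 18 > J34/second 16 > J14/first 10 > J14/second 9 > J26/first 4 > J26/second 3.
J34 first at 18: fill all 10 ; 11 left.
J34 second at 16: fill all 5 ; 6 left.
6 remain; put them into J14 first at 10.
Total = 18×10 + 16×5 + 10×6 = 320.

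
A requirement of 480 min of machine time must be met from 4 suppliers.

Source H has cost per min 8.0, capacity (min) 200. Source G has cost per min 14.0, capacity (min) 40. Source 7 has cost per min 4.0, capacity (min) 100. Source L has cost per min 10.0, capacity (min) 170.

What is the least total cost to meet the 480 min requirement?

Use suppliers in increasing cost order.
Source 7 at 4.0: take all 100 min → 380 still needed.
Source H (8.0): use full 200 → 180 min to go.
Source L (10.0): use full 170 → 10 min to go.
Source G at 14.0: take 10 of its 40 → requirement met.
Cost = 100×4.0 + 200×8.0 + 170×10.0 + 10×14.0 = 3840.

3840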